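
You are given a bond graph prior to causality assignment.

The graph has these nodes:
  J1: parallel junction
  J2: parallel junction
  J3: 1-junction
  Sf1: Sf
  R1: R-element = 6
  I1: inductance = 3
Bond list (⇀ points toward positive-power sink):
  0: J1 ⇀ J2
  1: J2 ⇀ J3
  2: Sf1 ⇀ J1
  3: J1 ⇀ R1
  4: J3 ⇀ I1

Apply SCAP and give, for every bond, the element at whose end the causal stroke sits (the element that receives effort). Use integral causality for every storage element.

β0 →J2
β1 →J3
β2 →Sf1
β3 →J1
β4 →I1

β2 |Sf1  (source Sf1 imposes f)
β4 |I1  (I1: I, integral causality)
β1 |J3  (J3 flow already set via bond 4)
β0 |J2  (J2: last free bond brings effort in)
β3 |J1  (J1: last free bond brings effort in)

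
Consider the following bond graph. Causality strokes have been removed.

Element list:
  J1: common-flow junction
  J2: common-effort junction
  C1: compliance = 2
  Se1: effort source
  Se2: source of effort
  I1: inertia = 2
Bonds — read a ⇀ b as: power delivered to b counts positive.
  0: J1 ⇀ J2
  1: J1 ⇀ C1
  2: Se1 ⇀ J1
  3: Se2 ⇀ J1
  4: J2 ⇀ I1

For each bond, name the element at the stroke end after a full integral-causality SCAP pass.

β2 stroke→J1  (Se1 fixes effort; stroke away)
β3 stroke→J1  (Se2 fixes effort; stroke away)
β1 stroke→J1  (C1: C, integral causality)
β0 stroke→J2  (only one flow-in slot at J1)
β4 stroke→I1  (J2 effort already set via bond 0)

b0 →J2
b1 →J1
b2 →J1
b3 →J1
b4 →I1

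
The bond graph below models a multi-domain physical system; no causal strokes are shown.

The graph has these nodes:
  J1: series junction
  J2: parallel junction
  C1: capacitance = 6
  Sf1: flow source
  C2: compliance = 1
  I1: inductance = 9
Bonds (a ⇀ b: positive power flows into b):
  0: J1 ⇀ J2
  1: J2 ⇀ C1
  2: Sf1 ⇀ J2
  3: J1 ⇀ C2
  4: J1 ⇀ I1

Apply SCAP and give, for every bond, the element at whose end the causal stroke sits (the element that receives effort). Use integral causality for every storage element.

b0 |J1
b1 |J2
b2 |Sf1
b3 |J1
b4 |I1

β2 stroke at Sf1  (Sf1 fixes flow; stroke at Sf1)
β1 stroke at J2  (C1 outputs effort q/C1)
β0 stroke at J1  (J2 effort already set via bond 1)
β3 stroke at J1  (C2 integral (e out))
β4 stroke at I1  (J1: last free bond brings flow in)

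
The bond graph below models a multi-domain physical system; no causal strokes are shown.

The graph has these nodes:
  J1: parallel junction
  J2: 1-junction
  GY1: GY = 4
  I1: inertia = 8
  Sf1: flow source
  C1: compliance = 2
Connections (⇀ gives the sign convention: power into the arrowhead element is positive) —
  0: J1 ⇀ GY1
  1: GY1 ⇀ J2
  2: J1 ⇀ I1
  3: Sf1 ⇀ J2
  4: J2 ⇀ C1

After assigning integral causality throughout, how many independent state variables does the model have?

b3 →Sf1  (source Sf1 imposes f)
b1 →J2  (J2 flow already set via bond 3)
b4 →J2  (J2: bond 3 brought flow, rest push out)
b0 →J1  (GY1: gyrator matches bond 1)
b2 →I1  (common-e at J1 fixed by 0)

2  (C1, I1 all integral)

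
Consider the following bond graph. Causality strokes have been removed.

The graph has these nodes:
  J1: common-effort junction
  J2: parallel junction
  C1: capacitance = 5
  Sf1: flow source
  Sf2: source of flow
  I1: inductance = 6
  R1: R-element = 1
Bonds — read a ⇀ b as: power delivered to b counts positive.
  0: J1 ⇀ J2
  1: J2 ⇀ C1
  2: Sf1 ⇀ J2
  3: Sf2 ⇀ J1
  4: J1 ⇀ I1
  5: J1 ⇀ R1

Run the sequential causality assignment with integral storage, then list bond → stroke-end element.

bond 0 stroke at J1
bond 1 stroke at J2
bond 2 stroke at Sf1
bond 3 stroke at Sf2
bond 4 stroke at I1
bond 5 stroke at R1

#2 stroke→Sf1  (Sf1 fixes flow; stroke at Sf1)
#3 stroke→Sf2  (source Sf2 imposes f)
#1 stroke→J2  (C1: C, integral causality)
#0 stroke→J1  (J2 effort already set via bond 1)
#4 stroke→I1  (J1 effort already set via bond 0)
#5 stroke→R1  (common-e at J1 fixed by 0)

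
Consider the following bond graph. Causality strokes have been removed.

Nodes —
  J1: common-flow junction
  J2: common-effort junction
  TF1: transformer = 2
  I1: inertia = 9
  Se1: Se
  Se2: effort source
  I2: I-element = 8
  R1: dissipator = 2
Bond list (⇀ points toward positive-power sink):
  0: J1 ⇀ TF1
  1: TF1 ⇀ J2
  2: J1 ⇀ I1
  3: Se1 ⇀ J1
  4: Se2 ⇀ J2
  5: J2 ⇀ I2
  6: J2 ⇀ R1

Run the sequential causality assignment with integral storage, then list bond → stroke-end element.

bond 3 |J1  (Se1 fixes effort; stroke away)
bond 4 |J2  (Se2: effort source, stroke at far end)
bond 1 |TF1  (0-jn J2 has e-setter on 4)
bond 5 |I2  (J2: bond 4 brought effort, rest push out)
bond 6 |R1  (common-e at J2 fixed by 4)
bond 0 |J1  (TF TF1: opposite of bond 1)
bond 2 |I1  (only one flow-in slot at J1)

#0 |J1
#1 |TF1
#2 |I1
#3 |J1
#4 |J2
#5 |I2
#6 |R1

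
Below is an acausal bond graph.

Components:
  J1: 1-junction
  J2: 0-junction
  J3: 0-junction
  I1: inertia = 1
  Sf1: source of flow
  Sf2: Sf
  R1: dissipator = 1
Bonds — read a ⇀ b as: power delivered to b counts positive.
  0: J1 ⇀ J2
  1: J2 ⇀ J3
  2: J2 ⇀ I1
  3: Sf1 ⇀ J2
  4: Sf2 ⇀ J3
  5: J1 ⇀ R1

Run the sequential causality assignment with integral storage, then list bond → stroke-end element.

b3 |Sf1  (Sf1 (Sf) sets flow on bond)
b4 |Sf2  (source Sf2 imposes f)
b1 |J3  (only one effort-in slot at J3)
b2 |I1  (I1: I, integral causality)
b0 |J2  (J2: last free bond brings effort in)
b5 |J1  (J1: bond 0 brought flow, rest push out)

b0 stroke→J2
b1 stroke→J3
b2 stroke→I1
b3 stroke→Sf1
b4 stroke→Sf2
b5 stroke→J1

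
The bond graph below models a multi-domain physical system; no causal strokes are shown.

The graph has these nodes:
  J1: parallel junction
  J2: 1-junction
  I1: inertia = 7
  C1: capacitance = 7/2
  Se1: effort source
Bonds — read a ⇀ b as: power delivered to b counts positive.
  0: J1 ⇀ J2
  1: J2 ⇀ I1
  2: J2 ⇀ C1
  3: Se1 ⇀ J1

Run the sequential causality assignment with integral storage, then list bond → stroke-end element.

β0 →J2
β1 →I1
β2 →J2
β3 →J1

bond 3 stroke at J1  (Se1: effort source, stroke at far end)
bond 0 stroke at J2  (J1: bond 3 brought effort, rest push out)
bond 1 stroke at I1  (prefer integral on I1)
bond 2 stroke at J2  (common-f at J2 fixed by 1)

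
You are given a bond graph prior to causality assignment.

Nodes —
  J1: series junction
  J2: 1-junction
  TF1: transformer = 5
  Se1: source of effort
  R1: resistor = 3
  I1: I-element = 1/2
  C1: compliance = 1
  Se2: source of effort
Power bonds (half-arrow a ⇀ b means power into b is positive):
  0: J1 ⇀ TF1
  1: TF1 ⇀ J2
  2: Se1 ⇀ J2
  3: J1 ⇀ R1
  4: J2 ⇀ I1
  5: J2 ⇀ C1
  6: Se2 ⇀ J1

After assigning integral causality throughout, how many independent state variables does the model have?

b2 stroke→J2  (Se1 fixes effort; stroke away)
b6 stroke→J1  (Se2: effort source, stroke at far end)
b4 stroke→I1  (I1: I, integral causality)
b1 stroke→J2  (J2 flow already set via bond 4)
b5 stroke→J2  (J2: bond 4 brought flow, rest push out)
b0 stroke→TF1  (through TF1, causality passes straight; one stroke at TF1)
b3 stroke→J1  (J1: bond 0 brought flow, rest push out)

2  (C1, I1 all integral)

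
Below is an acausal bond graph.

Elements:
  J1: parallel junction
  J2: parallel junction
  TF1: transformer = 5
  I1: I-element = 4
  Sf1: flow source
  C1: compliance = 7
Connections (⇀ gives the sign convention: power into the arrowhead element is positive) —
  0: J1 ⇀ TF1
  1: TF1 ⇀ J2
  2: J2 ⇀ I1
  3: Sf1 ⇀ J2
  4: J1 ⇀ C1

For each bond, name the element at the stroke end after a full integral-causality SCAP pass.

bond 0 →TF1
bond 1 →J2
bond 2 →I1
bond 3 →Sf1
bond 4 →J1

bond 3 |Sf1  (Sf1 (Sf) sets flow on bond)
bond 2 |I1  (prefer integral on I1)
bond 1 |J2  (J2 needs exactly one e-in)
bond 0 |TF1  (TF1 one-in-one-out from 1)
bond 4 |J1  (J1 needs exactly one e-in)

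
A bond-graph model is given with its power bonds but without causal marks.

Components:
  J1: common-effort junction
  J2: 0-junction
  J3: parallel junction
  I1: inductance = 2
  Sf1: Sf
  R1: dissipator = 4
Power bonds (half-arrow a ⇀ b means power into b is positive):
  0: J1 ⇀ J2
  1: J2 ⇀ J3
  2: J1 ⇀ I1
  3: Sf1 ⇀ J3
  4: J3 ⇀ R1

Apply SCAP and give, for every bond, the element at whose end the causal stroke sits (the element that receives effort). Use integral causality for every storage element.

β0 stroke→J1
β1 stroke→J2
β2 stroke→I1
β3 stroke→Sf1
β4 stroke→J3

bond 3 →Sf1  (Sf1 (Sf) sets flow on bond)
bond 2 →I1  (I1 outputs flow p/I1)
bond 0 →J1  (only one effort-in slot at J1)
bond 1 →J2  (closing 0-jn rule on J2)
bond 4 →J3  (J3: last free bond brings effort in)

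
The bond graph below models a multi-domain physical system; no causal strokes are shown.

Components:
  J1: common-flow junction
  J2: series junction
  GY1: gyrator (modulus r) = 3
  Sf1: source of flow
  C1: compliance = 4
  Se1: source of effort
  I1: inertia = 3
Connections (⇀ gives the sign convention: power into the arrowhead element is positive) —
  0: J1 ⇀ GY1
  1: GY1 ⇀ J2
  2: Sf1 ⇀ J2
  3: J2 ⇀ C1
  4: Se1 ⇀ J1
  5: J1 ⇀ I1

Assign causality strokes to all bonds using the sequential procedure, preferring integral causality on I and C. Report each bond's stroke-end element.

bond 0 stroke→J1
bond 1 stroke→J2
bond 2 stroke→Sf1
bond 3 stroke→J2
bond 4 stroke→J1
bond 5 stroke→I1

β2 →Sf1  (Sf1 fixes flow; stroke at Sf1)
β4 →J1  (Se1: effort source, stroke at far end)
β1 →J2  (J2: bond 2 brought flow, rest push out)
β3 →J2  (common-f at J2 fixed by 2)
β0 →J1  (GY1: gyrator matches bond 1)
β5 →I1  (only one flow-in slot at J1)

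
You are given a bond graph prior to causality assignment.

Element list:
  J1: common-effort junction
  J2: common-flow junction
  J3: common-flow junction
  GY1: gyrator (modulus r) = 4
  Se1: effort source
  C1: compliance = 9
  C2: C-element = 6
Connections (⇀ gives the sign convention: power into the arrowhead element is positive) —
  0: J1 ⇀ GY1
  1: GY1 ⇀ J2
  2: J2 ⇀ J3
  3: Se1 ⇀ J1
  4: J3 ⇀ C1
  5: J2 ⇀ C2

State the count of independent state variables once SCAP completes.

β3 |J1  (Se1: effort source, stroke at far end)
β0 |GY1  (0-jn J1 has e-setter on 3)
β1 |GY1  (GY1 both-in/both-out from 0)
β2 |J2  (common-f at J2 fixed by 1)
β5 |J2  (J2: bond 1 brought flow, rest push out)
β4 |J3  (1-jn J3 has f-setter on 2)

2  (C1, C2 all integral)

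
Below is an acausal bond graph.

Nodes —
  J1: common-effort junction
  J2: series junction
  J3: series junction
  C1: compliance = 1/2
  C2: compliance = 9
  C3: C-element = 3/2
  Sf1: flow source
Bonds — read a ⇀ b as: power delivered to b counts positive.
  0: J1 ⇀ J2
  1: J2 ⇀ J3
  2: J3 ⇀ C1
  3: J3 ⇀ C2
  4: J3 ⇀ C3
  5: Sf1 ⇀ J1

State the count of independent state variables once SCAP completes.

bond 5 stroke→Sf1  (Sf1 fixes flow; stroke at Sf1)
bond 0 stroke→J1  (only one effort-in slot at J1)
bond 1 stroke→J2  (common-f at J2 fixed by 0)
bond 2 stroke→J3  (J3 flow already set via bond 1)
bond 3 stroke→J3  (common-f at J3 fixed by 1)
bond 4 stroke→J3  (common-f at J3 fixed by 1)

3  (C1, C2, C3 all integral)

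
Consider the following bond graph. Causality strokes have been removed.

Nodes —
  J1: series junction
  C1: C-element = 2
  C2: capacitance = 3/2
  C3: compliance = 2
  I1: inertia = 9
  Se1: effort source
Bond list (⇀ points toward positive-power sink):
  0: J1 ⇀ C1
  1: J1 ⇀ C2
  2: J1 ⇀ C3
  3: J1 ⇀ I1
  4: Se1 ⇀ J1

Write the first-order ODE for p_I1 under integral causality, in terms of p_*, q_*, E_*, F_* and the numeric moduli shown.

#4 |J1  (source Se1 imposes e)
#0 |J1  (C1 integral (e out))
#1 |J1  (C2 outputs effort q/C2)
#2 |J1  (prefer integral on C3)
#3 |I1  (closing 1-jn rule on J1)

dp_I1/dt = E_Se1 - q_C1/2 - 2*q_C2/3 - q_C3/2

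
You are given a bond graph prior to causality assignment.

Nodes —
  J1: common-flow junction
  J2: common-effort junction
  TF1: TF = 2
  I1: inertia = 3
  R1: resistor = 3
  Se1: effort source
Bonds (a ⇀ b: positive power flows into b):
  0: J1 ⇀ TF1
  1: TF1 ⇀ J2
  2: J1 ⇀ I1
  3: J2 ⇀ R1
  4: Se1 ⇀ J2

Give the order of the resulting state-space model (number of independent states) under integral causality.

β4 |J2  (source Se1 imposes e)
β1 |TF1  (J2: bond 4 brought effort, rest push out)
β3 |R1  (common-e at J2 fixed by 4)
β0 |J1  (TF1: transformer flips bond 1)
β2 |I1  (closing 1-jn rule on J1)

1  (I1 all integral)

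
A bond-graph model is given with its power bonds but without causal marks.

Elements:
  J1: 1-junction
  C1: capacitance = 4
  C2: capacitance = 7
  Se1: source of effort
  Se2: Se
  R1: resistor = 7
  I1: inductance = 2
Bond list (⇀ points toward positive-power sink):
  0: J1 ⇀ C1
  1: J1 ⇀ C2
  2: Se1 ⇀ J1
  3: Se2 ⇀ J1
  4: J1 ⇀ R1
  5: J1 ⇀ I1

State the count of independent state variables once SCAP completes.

b2 stroke→J1  (Se1 (Se) sets effort on bond)
b3 stroke→J1  (source Se2 imposes e)
b0 stroke→J1  (prefer integral on C1)
b1 stroke→J1  (C2 outputs effort q/C2)
b5 stroke→I1  (I1 outputs flow p/I1)
b4 stroke→J1  (common-f at J1 fixed by 5)

3  (C1, C2, I1 all integral)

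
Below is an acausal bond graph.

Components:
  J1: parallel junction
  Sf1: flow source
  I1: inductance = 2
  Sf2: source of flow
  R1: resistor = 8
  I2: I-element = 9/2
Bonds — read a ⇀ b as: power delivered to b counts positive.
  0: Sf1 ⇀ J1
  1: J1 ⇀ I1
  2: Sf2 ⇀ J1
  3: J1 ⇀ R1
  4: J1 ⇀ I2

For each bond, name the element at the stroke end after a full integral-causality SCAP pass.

#0 stroke at Sf1
#1 stroke at I1
#2 stroke at Sf2
#3 stroke at J1
#4 stroke at I2

bond 0 stroke at Sf1  (Sf1 fixes flow; stroke at Sf1)
bond 2 stroke at Sf2  (Sf2: flow source, stroke at near end)
bond 1 stroke at I1  (I1: I, integral causality)
bond 4 stroke at I2  (I2: I, integral causality)
bond 3 stroke at J1  (J1 needs exactly one e-in)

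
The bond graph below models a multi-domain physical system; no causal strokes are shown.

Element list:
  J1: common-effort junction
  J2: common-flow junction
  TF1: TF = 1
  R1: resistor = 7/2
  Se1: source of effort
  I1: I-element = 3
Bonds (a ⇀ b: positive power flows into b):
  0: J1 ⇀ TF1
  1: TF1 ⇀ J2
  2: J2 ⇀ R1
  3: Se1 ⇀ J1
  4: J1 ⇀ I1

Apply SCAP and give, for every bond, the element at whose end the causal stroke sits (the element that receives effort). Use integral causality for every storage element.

β3 stroke→J1  (Se1: effort source, stroke at far end)
β0 stroke→TF1  (0-jn J1 has e-setter on 3)
β4 stroke→I1  (common-e at J1 fixed by 3)
β1 stroke→J2  (TF1 one-in-one-out from 0)
β2 stroke→R1  (only one flow-in slot at J2)

bond 0 →TF1
bond 1 →J2
bond 2 →R1
bond 3 →J1
bond 4 →I1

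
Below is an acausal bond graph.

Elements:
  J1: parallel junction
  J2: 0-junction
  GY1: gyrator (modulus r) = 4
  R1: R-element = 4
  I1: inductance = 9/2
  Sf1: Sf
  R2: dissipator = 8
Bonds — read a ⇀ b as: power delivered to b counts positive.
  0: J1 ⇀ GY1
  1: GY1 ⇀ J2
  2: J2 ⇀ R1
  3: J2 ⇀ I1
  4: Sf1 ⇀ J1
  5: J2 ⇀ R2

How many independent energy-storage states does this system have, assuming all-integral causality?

1  (I1 all integral)

b4 →Sf1  (Sf1 fixes flow; stroke at Sf1)
b0 →J1  (only one effort-in slot at J1)
b1 →J2  (through GY1, causality inverts; strokes same side of GY1)
b2 →R1  (common-e at J2 fixed by 1)
b3 →I1  (J2: bond 1 brought effort, rest push out)
b5 →R2  (J2 effort already set via bond 1)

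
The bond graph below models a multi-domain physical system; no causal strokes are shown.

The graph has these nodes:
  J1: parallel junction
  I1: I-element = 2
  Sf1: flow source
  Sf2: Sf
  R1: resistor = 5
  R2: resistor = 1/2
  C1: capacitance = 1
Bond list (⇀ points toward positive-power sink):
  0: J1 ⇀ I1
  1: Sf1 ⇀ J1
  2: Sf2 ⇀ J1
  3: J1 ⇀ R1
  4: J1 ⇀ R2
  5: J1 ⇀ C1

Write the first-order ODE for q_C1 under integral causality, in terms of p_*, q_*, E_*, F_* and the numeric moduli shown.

b1 stroke at Sf1  (Sf1 fixes flow; stroke at Sf1)
b2 stroke at Sf2  (source Sf2 imposes f)
b0 stroke at I1  (I1: I, integral causality)
b5 stroke at J1  (C1 integral (e out))
b3 stroke at R1  (0-jn J1 has e-setter on 5)
b4 stroke at R2  (J1 effort already set via bond 5)

dq_C1/dt = F_Sf1 + F_Sf2 - p_I1/2 - 11*q_C1/5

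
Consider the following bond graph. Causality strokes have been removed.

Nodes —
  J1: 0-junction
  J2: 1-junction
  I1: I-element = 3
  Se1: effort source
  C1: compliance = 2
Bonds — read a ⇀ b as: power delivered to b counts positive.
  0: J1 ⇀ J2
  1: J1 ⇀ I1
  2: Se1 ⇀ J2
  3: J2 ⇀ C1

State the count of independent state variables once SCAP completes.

bond 2 →J2  (Se1 (Se) sets effort on bond)
bond 1 →I1  (I1: I, integral causality)
bond 0 →J1  (closing 0-jn rule on J1)
bond 3 →J2  (1-jn J2 has f-setter on 0)

2  (C1, I1 all integral)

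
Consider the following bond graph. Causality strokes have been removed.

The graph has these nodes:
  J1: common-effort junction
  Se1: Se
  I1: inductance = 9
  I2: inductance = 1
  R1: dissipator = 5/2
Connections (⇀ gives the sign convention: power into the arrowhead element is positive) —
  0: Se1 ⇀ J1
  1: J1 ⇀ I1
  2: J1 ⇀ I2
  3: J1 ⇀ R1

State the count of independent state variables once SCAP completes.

#0 stroke at J1  (Se1: effort source, stroke at far end)
#1 stroke at I1  (common-e at J1 fixed by 0)
#2 stroke at I2  (J1 effort already set via bond 0)
#3 stroke at R1  (common-e at J1 fixed by 0)

2  (I1, I2 all integral)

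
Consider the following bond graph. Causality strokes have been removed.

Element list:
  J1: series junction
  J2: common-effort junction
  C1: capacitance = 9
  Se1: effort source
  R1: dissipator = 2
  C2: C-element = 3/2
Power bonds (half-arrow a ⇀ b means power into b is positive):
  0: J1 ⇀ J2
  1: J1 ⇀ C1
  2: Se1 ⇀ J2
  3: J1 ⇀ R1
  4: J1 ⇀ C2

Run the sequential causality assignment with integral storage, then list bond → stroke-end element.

b2 stroke→J2  (Se1 (Se) sets effort on bond)
b0 stroke→J1  (common-e at J2 fixed by 2)
b1 stroke→J1  (prefer integral on C1)
b4 stroke→J1  (C2: C, integral causality)
b3 stroke→R1  (J1: last free bond brings flow in)

b0 →J1
b1 →J1
b2 →J2
b3 →R1
b4 →J1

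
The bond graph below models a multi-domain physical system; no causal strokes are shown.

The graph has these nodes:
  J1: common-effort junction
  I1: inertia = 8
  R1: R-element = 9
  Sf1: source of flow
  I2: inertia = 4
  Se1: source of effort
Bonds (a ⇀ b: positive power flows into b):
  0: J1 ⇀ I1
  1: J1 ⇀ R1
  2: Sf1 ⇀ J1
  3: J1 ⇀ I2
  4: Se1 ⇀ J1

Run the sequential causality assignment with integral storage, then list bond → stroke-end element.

#2 stroke at Sf1  (Sf1 (Sf) sets flow on bond)
#4 stroke at J1  (Se1 fixes effort; stroke away)
#0 stroke at I1  (J1 effort already set via bond 4)
#1 stroke at R1  (J1: bond 4 brought effort, rest push out)
#3 stroke at I2  (J1: bond 4 brought effort, rest push out)

bond 0 stroke→I1
bond 1 stroke→R1
bond 2 stroke→Sf1
bond 3 stroke→I2
bond 4 stroke→J1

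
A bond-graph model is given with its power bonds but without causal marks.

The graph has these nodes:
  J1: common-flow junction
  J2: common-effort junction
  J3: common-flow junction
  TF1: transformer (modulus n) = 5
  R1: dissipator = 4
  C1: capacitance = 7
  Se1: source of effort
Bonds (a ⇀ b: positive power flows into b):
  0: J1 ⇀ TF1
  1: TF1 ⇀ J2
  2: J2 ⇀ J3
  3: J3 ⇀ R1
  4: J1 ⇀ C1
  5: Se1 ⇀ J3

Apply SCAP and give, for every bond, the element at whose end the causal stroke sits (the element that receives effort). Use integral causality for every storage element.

#5 stroke→J3  (Se1 (Se) sets effort on bond)
#4 stroke→J1  (C1 outputs effort q/C1)
#0 stroke→TF1  (only one flow-in slot at J1)
#1 stroke→J2  (through TF1, causality passes straight; one stroke at TF1)
#2 stroke→J3  (common-e at J2 fixed by 1)
#3 stroke→R1  (only one flow-in slot at J3)

#0 |TF1
#1 |J2
#2 |J3
#3 |R1
#4 |J1
#5 |J3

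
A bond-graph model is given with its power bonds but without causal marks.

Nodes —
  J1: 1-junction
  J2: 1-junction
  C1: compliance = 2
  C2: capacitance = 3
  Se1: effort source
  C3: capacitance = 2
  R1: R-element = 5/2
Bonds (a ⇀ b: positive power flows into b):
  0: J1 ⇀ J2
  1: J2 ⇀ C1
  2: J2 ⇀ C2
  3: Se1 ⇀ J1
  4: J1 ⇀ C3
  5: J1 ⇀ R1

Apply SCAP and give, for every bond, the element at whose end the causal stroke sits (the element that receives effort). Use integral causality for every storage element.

b3 →J1  (Se1 (Se) sets effort on bond)
b1 →J2  (C1: C, integral causality)
b2 →J2  (C2: C, integral causality)
b0 →J1  (J2 needs exactly one f-in)
b4 →J1  (C3 integral (e out))
b5 →R1  (J1 needs exactly one f-in)

#0 stroke at J1
#1 stroke at J2
#2 stroke at J2
#3 stroke at J1
#4 stroke at J1
#5 stroke at R1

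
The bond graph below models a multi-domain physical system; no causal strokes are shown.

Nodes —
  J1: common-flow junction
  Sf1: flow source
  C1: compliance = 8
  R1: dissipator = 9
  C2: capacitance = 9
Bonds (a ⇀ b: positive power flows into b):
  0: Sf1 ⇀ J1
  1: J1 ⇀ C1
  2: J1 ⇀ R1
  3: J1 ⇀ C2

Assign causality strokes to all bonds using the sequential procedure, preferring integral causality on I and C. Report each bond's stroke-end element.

bond 0 stroke at Sf1
bond 1 stroke at J1
bond 2 stroke at J1
bond 3 stroke at J1

b0 |Sf1  (Sf1 (Sf) sets flow on bond)
b1 |J1  (J1: bond 0 brought flow, rest push out)
b2 |J1  (J1: bond 0 brought flow, rest push out)
b3 |J1  (J1 flow already set via bond 0)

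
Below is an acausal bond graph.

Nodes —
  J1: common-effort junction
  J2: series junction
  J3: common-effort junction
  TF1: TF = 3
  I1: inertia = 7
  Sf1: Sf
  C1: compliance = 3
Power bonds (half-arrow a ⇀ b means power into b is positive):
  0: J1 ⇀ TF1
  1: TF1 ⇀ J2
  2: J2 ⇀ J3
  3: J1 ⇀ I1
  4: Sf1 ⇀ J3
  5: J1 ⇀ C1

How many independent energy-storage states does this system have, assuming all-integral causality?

b4 →Sf1  (Sf1: flow source, stroke at near end)
b2 →J3  (J3 needs exactly one e-in)
b1 →J2  (J2: bond 2 brought flow, rest push out)
b0 →TF1  (TF TF1: opposite of bond 1)
b3 →I1  (I1 integral (f out))
b5 →J1  (J1 needs exactly one e-in)

2  (C1, I1 all integral)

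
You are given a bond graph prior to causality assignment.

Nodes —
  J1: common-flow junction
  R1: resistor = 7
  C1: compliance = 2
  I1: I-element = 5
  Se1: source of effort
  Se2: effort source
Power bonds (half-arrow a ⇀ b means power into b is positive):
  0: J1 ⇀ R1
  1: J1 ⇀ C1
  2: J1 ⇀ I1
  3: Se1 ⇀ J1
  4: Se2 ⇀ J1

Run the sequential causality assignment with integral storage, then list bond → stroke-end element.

β3 →J1  (source Se1 imposes e)
β4 →J1  (source Se2 imposes e)
β1 →J1  (prefer integral on C1)
β2 →I1  (I1: I, integral causality)
β0 →J1  (J1 flow already set via bond 2)

#0 stroke at J1
#1 stroke at J1
#2 stroke at I1
#3 stroke at J1
#4 stroke at J1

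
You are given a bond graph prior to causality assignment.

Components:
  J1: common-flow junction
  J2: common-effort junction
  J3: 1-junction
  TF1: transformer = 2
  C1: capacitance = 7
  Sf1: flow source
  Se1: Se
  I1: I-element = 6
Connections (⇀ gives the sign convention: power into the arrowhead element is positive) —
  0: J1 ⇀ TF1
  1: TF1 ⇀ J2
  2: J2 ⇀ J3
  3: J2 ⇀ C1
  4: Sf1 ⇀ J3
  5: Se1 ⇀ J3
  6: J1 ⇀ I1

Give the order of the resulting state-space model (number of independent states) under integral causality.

2  (C1, I1 all integral)

#4 →Sf1  (Sf1: flow source, stroke at near end)
#5 →J3  (source Se1 imposes e)
#2 →J3  (1-jn J3 has f-setter on 4)
#3 →J2  (C1 integral (e out))
#1 →TF1  (0-jn J2 has e-setter on 3)
#0 →J1  (TF1 one-in-one-out from 1)
#6 →I1  (only one flow-in slot at J1)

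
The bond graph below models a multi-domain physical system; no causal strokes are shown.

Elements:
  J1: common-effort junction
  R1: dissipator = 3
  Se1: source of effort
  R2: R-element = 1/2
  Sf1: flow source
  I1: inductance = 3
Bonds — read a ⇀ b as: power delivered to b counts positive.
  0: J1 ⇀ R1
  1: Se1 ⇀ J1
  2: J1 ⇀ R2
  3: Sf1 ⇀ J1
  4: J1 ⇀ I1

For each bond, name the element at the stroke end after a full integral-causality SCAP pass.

b0 |R1
b1 |J1
b2 |R2
b3 |Sf1
b4 |I1

#1 stroke→J1  (Se1 fixes effort; stroke away)
#3 stroke→Sf1  (source Sf1 imposes f)
#0 stroke→R1  (J1 effort already set via bond 1)
#2 stroke→R2  (0-jn J1 has e-setter on 1)
#4 stroke→I1  (0-jn J1 has e-setter on 1)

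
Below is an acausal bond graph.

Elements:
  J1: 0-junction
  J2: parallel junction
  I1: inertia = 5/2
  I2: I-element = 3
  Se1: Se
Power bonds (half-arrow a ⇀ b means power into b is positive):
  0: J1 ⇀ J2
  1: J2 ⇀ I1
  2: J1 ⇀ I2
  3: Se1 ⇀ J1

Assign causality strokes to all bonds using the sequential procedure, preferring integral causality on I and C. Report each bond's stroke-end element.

β3 stroke→J1  (Se1 fixes effort; stroke away)
β0 stroke→J2  (0-jn J1 has e-setter on 3)
β2 stroke→I2  (J1: bond 3 brought effort, rest push out)
β1 stroke→I1  (common-e at J2 fixed by 0)

b0 |J2
b1 |I1
b2 |I2
b3 |J1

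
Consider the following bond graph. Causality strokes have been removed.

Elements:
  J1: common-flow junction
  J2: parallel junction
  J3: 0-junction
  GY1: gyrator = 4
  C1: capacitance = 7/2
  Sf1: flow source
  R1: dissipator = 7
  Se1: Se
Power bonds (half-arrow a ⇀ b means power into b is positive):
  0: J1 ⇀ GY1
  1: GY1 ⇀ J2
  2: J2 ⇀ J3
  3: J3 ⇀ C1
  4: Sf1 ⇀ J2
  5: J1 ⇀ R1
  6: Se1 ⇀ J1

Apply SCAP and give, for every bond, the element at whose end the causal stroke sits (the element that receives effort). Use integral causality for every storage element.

#4 |Sf1  (source Sf1 imposes f)
#6 |J1  (source Se1 imposes e)
#3 |J3  (C1 outputs effort q/C1)
#2 |J2  (0-jn J3 has e-setter on 3)
#1 |GY1  (0-jn J2 has e-setter on 2)
#0 |GY1  (GY1: gyrator matches bond 1)
#5 |J1  (J1: bond 0 brought flow, rest push out)

β0 |GY1
β1 |GY1
β2 |J2
β3 |J3
β4 |Sf1
β5 |J1
β6 |J1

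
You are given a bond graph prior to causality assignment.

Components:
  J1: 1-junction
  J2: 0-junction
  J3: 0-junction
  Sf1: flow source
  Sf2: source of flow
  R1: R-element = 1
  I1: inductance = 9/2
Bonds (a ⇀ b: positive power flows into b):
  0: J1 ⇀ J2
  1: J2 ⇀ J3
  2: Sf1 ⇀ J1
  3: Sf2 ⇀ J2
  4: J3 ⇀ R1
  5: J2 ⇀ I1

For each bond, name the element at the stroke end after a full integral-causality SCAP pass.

#2 |Sf1  (Sf1 (Sf) sets flow on bond)
#3 |Sf2  (Sf2 (Sf) sets flow on bond)
#0 |J1  (J1: bond 2 brought flow, rest push out)
#5 |I1  (I1 outputs flow p/I1)
#1 |J2  (J2 needs exactly one e-in)
#4 |J3  (only one effort-in slot at J3)

#0 stroke→J1
#1 stroke→J2
#2 stroke→Sf1
#3 stroke→Sf2
#4 stroke→J3
#5 stroke→I1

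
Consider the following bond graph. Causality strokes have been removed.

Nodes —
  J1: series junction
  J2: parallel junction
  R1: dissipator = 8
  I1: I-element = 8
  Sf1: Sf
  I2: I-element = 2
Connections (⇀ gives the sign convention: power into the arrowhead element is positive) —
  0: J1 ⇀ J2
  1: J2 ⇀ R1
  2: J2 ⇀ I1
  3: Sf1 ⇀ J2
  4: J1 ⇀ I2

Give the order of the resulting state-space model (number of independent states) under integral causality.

2  (I1, I2 all integral)

bond 3 →Sf1  (Sf1 fixes flow; stroke at Sf1)
bond 2 →I1  (prefer integral on I1)
bond 4 →I2  (I2 outputs flow p/I2)
bond 0 →J1  (J1: bond 4 brought flow, rest push out)
bond 1 →J2  (closing 0-jn rule on J2)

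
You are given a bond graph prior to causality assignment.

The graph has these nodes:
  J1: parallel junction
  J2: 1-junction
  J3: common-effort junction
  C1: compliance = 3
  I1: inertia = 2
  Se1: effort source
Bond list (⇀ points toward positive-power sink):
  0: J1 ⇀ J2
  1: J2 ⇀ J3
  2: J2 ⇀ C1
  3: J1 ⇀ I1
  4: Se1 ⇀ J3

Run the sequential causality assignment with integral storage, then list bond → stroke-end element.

bond 0 stroke at J1
bond 1 stroke at J2
bond 2 stroke at J2
bond 3 stroke at I1
bond 4 stroke at J3

#4 stroke→J3  (Se1 (Se) sets effort on bond)
#1 stroke→J2  (J3 effort already set via bond 4)
#2 stroke→J2  (C1 outputs effort q/C1)
#0 stroke→J1  (J2: last free bond brings flow in)
#3 stroke→I1  (0-jn J1 has e-setter on 0)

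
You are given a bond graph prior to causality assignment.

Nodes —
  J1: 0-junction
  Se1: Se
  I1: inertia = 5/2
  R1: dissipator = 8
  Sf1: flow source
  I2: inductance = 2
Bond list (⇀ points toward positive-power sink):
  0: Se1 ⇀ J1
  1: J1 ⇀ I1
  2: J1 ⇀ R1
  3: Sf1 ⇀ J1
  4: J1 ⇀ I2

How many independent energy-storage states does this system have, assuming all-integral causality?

2  (I1, I2 all integral)

b0 →J1  (source Se1 imposes e)
b3 →Sf1  (Sf1 (Sf) sets flow on bond)
b1 →I1  (0-jn J1 has e-setter on 0)
b2 →R1  (J1 effort already set via bond 0)
b4 →I2  (J1 effort already set via bond 0)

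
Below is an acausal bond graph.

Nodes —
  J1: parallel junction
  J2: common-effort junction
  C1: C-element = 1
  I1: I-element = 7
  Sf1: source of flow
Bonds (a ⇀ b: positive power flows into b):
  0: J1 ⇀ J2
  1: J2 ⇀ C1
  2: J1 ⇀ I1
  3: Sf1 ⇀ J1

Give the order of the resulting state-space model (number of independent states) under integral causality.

#3 |Sf1  (source Sf1 imposes f)
#1 |J2  (C1 integral (e out))
#0 |J1  (0-jn J2 has e-setter on 1)
#2 |I1  (0-jn J1 has e-setter on 0)

2  (C1, I1 all integral)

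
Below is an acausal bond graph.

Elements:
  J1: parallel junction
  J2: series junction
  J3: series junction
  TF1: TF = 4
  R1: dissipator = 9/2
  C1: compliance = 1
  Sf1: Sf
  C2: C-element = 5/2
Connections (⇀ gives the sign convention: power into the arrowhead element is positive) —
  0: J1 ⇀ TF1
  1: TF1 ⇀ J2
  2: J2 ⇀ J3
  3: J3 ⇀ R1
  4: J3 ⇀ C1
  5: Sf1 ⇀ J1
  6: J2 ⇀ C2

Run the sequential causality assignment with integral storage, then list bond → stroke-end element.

#0 stroke→J1
#1 stroke→TF1
#2 stroke→J2
#3 stroke→J3
#4 stroke→J3
#5 stroke→Sf1
#6 stroke→J2

β5 →Sf1  (Sf1 (Sf) sets flow on bond)
β0 →J1  (J1 needs exactly one e-in)
β1 →TF1  (through TF1, causality passes straight; one stroke at TF1)
β2 →J2  (J2: bond 1 brought flow, rest push out)
β6 →J2  (J2 flow already set via bond 1)
β3 →J3  (J3 flow already set via bond 2)
β4 →J3  (1-jn J3 has f-setter on 2)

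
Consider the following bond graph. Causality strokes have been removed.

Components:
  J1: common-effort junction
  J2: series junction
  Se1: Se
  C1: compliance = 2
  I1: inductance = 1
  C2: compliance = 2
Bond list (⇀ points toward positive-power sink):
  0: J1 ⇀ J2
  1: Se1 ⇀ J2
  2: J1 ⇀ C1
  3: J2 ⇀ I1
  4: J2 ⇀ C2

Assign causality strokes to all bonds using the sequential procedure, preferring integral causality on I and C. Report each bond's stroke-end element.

#0 stroke→J2
#1 stroke→J2
#2 stroke→J1
#3 stroke→I1
#4 stroke→J2

β1 stroke→J2  (Se1 (Se) sets effort on bond)
β2 stroke→J1  (C1 integral (e out))
β0 stroke→J2  (common-e at J1 fixed by 2)
β3 stroke→I1  (I1: I, integral causality)
β4 stroke→J2  (J2 flow already set via bond 3)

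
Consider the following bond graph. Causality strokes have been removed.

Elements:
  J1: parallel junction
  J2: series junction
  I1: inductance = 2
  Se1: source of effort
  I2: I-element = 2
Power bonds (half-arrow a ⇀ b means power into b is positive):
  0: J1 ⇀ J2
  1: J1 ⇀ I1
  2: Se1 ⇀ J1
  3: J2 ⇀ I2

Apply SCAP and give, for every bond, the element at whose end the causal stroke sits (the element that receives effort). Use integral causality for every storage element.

#2 stroke→J1  (source Se1 imposes e)
#0 stroke→J2  (J1: bond 2 brought effort, rest push out)
#1 stroke→I1  (common-e at J1 fixed by 2)
#3 stroke→I2  (J2: last free bond brings flow in)

β0 stroke at J2
β1 stroke at I1
β2 stroke at J1
β3 stroke at I2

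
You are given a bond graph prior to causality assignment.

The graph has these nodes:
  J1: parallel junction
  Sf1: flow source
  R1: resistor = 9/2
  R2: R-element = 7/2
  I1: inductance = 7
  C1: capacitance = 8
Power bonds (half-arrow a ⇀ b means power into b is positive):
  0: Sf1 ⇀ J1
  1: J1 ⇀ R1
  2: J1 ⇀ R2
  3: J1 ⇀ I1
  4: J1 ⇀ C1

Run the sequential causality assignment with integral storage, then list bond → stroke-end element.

β0 |Sf1  (Sf1: flow source, stroke at near end)
β3 |I1  (prefer integral on I1)
β4 |J1  (prefer integral on C1)
β1 |R1  (J1 effort already set via bond 4)
β2 |R2  (J1 effort already set via bond 4)

b0 stroke→Sf1
b1 stroke→R1
b2 stroke→R2
b3 stroke→I1
b4 stroke→J1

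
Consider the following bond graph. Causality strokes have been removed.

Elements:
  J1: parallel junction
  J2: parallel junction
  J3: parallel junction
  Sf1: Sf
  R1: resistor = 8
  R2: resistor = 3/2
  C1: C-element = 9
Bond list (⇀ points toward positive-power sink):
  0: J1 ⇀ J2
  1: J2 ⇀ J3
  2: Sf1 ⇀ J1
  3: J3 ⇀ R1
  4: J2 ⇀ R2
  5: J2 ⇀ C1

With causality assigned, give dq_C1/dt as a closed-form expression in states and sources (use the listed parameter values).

b2 stroke at Sf1  (Sf1 fixes flow; stroke at Sf1)
b0 stroke at J1  (closing 0-jn rule on J1)
b5 stroke at J2  (C1 outputs effort q/C1)
b1 stroke at J3  (J2 effort already set via bond 5)
b4 stroke at R2  (0-jn J2 has e-setter on 5)
b3 stroke at R1  (J3: bond 1 brought effort, rest push out)

dq_C1/dt = F_Sf1 - 19*q_C1/216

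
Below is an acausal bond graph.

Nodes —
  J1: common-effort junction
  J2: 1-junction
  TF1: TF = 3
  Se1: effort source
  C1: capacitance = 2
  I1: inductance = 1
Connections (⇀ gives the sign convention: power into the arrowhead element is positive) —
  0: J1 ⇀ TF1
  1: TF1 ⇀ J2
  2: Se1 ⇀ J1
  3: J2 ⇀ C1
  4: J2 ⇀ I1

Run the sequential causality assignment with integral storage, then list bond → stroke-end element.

β0 →TF1
β1 →J2
β2 →J1
β3 →J2
β4 →I1

β2 stroke→J1  (Se1 fixes effort; stroke away)
β0 stroke→TF1  (0-jn J1 has e-setter on 2)
β1 stroke→J2  (TF TF1: opposite of bond 0)
β3 stroke→J2  (C1: C, integral causality)
β4 stroke→I1  (J2 needs exactly one f-in)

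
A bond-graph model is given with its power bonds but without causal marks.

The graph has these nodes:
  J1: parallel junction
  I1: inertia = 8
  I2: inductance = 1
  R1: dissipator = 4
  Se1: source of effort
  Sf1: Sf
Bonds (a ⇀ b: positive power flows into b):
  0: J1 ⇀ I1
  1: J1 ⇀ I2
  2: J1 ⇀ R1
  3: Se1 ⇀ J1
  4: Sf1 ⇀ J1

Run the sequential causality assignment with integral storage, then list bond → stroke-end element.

b0 →I1
b1 →I2
b2 →R1
b3 →J1
b4 →Sf1

b3 →J1  (source Se1 imposes e)
b4 →Sf1  (Sf1 (Sf) sets flow on bond)
b0 →I1  (J1: bond 3 brought effort, rest push out)
b1 →I2  (0-jn J1 has e-setter on 3)
b2 →R1  (J1: bond 3 brought effort, rest push out)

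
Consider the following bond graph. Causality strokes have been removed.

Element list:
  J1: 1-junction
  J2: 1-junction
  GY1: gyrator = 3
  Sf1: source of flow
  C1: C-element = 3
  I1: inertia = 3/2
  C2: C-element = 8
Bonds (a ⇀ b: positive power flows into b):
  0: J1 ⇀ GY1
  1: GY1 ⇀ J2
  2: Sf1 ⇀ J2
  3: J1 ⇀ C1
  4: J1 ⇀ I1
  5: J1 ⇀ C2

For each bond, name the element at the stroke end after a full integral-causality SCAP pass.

b0 →J1
b1 →J2
b2 →Sf1
b3 →J1
b4 →I1
b5 →J1

b2 →Sf1  (Sf1 (Sf) sets flow on bond)
b1 →J2  (J2: bond 2 brought flow, rest push out)
b0 →J1  (GY1: gyrator matches bond 1)
b3 →J1  (prefer integral on C1)
b4 →I1  (I1 outputs flow p/I1)
b5 →J1  (J1: bond 4 brought flow, rest push out)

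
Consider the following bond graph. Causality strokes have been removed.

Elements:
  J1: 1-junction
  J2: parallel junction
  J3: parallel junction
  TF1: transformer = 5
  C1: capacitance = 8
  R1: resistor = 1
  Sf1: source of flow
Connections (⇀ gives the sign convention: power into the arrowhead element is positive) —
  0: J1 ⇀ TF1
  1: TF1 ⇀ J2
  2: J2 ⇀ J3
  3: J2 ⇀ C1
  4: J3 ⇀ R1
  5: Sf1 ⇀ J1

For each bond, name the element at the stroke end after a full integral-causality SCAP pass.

bond 0 stroke at J1
bond 1 stroke at TF1
bond 2 stroke at J3
bond 3 stroke at J2
bond 4 stroke at R1
bond 5 stroke at Sf1

#5 stroke→Sf1  (Sf1: flow source, stroke at near end)
#0 stroke→J1  (J1 flow already set via bond 5)
#1 stroke→TF1  (TF1 one-in-one-out from 0)
#3 stroke→J2  (C1 outputs effort q/C1)
#2 stroke→J3  (J2: bond 3 brought effort, rest push out)
#4 stroke→R1  (0-jn J3 has e-setter on 2)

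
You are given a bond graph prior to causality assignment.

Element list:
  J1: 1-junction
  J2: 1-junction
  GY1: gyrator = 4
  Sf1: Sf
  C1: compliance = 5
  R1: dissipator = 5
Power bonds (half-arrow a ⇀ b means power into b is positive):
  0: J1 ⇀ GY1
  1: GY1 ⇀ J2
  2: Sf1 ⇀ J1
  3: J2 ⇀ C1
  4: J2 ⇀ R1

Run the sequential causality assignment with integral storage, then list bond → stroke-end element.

β2 |Sf1  (Sf1 (Sf) sets flow on bond)
β0 |J1  (J1 flow already set via bond 2)
β1 |J2  (through GY1, causality inverts; strokes same side of GY1)
β3 |J2  (prefer integral on C1)
β4 |R1  (only one flow-in slot at J2)

β0 stroke at J1
β1 stroke at J2
β2 stroke at Sf1
β3 stroke at J2
β4 stroke at R1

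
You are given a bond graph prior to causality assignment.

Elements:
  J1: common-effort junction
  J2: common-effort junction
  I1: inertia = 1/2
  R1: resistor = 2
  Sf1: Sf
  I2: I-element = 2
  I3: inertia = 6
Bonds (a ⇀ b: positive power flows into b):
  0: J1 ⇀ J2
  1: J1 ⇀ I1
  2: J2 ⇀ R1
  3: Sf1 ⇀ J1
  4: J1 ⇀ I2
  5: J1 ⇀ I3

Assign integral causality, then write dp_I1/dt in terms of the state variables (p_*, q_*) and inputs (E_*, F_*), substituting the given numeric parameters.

b3 |Sf1  (Sf1 fixes flow; stroke at Sf1)
b1 |I1  (I1 outputs flow p/I1)
b4 |I2  (I2: I, integral causality)
b5 |I3  (prefer integral on I3)
b0 |J1  (J1: last free bond brings effort in)
b2 |J2  (only one effort-in slot at J2)

dp_I1/dt = 2*F_Sf1 - 4*p_I1 - p_I2 - p_I3/3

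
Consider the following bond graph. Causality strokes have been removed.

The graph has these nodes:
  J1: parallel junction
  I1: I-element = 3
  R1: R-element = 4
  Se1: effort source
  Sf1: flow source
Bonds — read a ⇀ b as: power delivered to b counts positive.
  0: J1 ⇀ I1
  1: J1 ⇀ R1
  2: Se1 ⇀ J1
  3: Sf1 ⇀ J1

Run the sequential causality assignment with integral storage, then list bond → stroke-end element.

bond 2 |J1  (Se1: effort source, stroke at far end)
bond 3 |Sf1  (source Sf1 imposes f)
bond 0 |I1  (common-e at J1 fixed by 2)
bond 1 |R1  (J1 effort already set via bond 2)

#0 |I1
#1 |R1
#2 |J1
#3 |Sf1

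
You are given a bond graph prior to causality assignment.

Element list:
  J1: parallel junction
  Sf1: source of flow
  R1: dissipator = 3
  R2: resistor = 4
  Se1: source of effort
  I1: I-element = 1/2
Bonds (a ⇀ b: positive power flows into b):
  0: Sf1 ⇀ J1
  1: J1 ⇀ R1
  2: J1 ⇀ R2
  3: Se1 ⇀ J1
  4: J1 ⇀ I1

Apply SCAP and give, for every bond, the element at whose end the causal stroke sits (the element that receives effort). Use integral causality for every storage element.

#0 stroke→Sf1  (Sf1 fixes flow; stroke at Sf1)
#3 stroke→J1  (Se1 (Se) sets effort on bond)
#1 stroke→R1  (J1: bond 3 brought effort, rest push out)
#2 stroke→R2  (common-e at J1 fixed by 3)
#4 stroke→I1  (0-jn J1 has e-setter on 3)

b0 stroke→Sf1
b1 stroke→R1
b2 stroke→R2
b3 stroke→J1
b4 stroke→I1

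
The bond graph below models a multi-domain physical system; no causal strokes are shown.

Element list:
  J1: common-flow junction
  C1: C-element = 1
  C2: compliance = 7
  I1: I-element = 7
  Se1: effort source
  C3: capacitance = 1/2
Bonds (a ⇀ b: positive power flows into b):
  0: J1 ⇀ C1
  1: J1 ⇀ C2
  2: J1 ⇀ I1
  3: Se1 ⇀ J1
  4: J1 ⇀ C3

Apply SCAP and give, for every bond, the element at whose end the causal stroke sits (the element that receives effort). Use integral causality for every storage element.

β0 stroke at J1
β1 stroke at J1
β2 stroke at I1
β3 stroke at J1
β4 stroke at J1

bond 3 stroke at J1  (source Se1 imposes e)
bond 0 stroke at J1  (prefer integral on C1)
bond 1 stroke at J1  (C2 outputs effort q/C2)
bond 2 stroke at I1  (I1 outputs flow p/I1)
bond 4 stroke at J1  (1-jn J1 has f-setter on 2)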